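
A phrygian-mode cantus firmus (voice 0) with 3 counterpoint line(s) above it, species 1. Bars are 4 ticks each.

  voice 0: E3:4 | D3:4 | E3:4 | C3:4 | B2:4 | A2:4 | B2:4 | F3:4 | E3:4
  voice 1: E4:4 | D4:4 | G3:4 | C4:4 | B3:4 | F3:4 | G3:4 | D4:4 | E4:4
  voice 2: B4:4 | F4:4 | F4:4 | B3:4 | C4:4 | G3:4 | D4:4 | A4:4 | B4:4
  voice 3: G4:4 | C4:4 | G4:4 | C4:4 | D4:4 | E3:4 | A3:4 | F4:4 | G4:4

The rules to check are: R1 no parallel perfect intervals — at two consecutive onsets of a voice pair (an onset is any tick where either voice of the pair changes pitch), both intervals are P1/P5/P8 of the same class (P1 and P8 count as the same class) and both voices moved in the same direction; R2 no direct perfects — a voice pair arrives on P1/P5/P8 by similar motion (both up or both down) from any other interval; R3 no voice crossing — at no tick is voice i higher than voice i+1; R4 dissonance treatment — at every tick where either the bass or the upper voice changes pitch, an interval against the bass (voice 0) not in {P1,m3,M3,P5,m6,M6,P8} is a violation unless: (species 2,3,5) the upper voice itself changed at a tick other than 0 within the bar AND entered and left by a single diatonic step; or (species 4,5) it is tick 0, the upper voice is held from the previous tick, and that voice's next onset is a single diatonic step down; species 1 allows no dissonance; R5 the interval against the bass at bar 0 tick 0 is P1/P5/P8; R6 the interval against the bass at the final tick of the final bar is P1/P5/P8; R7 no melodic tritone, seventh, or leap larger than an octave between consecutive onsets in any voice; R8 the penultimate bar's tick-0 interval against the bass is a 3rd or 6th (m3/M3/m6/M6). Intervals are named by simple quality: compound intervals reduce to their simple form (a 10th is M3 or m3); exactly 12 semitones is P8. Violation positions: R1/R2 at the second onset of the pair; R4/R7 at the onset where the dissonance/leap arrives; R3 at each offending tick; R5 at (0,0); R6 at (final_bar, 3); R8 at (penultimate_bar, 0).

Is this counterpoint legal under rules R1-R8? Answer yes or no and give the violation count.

bar 0: v0=E3 v1=E4 v2=B4 v3=G4 (m3)
bar 1: v0=D3 v1=D4 v2=F4 v3=C4 (m7)
bar 2: v0=E3 v1=G3 v2=F4 v3=G4 (m3)
bar 3: v0=C3 v1=C4 v2=B3 v3=C4 (P8)
bar 4: v0=B2 v1=B3 v2=C4 v3=D4 (m3)
bar 5: v0=A2 v1=F3 v2=G3 v3=E3 (P5)
bar 6: v0=B2 v1=G3 v2=D4 v3=A3 (m7)
bar 7: v0=F3 v1=D4 v2=A4 v3=F4 (P8)
bar 8: v0=E3 v1=E4 v2=B4 v3=G4 (m3)
  R3 @ bar0.0: B4 above G4
  R5 @ bar0.0: opens on m3
  R3 @ bar0.1: B4 above G4
  R3 @ bar0.2: B4 above G4
  R3 @ bar0.3: B4 above G4
  R1 @ bar1.0: E3/E4 P8 -> D3/D4 P8 similar
  R3 @ bar1.0: F4 above C4
  R4 @ bar1.0: D3/C4 m7 untreated
  R7 @ bar1.0: B4->F4 leap 6st
  R3 @ bar1.1: F4 above C4
  R3 @ bar1.2: F4 above C4
  R3 @ bar1.3: F4 above C4
  R4 @ bar2.0: E3/F4 m2 untreated
  R2 @ bar3.0: E3/G4 m3 -> C3/C4 P8 similar
  R3 @ bar3.0: C4 above B3
  R4 @ bar3.0: C3/B3 M7 untreated
  R7 @ bar3.0: F4->B3 leap 6st
  R3 @ bar3.1: C4 above B3
  R3 @ bar3.2: C4 above B3
  R3 @ bar3.3: C4 above B3
  R1 @ bar4.0: C3/C4 P8 -> B2/B3 P8 similar
  R4 @ bar4.0: B2/C4 m2 untreated
  R2 @ bar5.0: B2/D4 m3 -> A2/E3 P5 similar
  R3 @ bar5.0: G3 above E3
  R4 @ bar5.0: A2/G3 m7 untreated
  R7 @ bar5.0: B3->F3 leap 6st
  R7 @ bar5.0: D4->E3 leap 10st
  R3 @ bar5.1: G3 above E3
  R3 @ bar5.2: G3 above E3
  R3 @ bar5.3: G3 above E3
  R2 @ bar6.0: F3/G3 M2 -> G3/D4 P5 similar
  R3 @ bar6.0: D4 above A3
  R4 @ bar6.0: B2/A3 m7 untreated
  R3 @ bar6.1: D4 above A3
  R3 @ bar6.2: D4 above A3
  R3 @ bar6.3: D4 above A3
  R1 @ bar7.0: G3/D4 P5 -> D4/A4 P5 similar
  R2 @ bar7.0: B2/A3 m7 -> F3/F4 P8 similar
  R3 @ bar7.0: A4 above F4
  R7 @ bar7.0: B2->F3 leap 6st
  R8 @ bar7.0: penult P8 not 3rd/6th
  R3 @ bar7.1: A4 above F4
  R3 @ bar7.2: A4 above F4
  R3 @ bar7.3: A4 above F4
  R1 @ bar8.0: D4/A4 P5 -> E4/B4 P5 similar
  R3 @ bar8.0: B4 above G4
  R3 @ bar8.1: B4 above G4
  R3 @ bar8.2: B4 above G4
  R3 @ bar8.3: B4 above G4
  R6 @ bar8.3: closes on m3

No (50 violations)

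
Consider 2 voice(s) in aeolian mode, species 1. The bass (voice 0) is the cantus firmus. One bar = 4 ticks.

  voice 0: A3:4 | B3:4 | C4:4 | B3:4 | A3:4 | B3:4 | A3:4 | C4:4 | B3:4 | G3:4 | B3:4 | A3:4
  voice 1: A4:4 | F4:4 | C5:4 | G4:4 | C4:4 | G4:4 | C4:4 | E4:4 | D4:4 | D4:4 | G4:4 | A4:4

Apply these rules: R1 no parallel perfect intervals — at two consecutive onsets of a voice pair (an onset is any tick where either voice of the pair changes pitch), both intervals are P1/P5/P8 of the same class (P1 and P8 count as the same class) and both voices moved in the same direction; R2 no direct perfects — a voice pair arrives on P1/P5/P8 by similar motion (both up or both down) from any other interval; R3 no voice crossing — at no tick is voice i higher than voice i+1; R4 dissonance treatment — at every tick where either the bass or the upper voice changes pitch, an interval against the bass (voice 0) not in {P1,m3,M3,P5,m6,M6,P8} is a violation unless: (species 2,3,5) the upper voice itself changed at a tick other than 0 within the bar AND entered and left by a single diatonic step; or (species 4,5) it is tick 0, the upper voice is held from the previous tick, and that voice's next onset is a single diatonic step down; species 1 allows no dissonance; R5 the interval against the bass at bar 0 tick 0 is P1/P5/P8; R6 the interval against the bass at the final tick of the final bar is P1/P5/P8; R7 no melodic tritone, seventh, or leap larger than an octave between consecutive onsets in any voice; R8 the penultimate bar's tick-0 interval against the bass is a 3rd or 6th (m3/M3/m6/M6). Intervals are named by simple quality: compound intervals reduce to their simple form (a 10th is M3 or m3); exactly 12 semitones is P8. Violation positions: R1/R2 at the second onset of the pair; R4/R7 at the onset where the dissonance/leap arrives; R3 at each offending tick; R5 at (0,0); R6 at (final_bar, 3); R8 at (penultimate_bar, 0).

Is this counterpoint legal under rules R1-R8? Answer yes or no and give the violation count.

No (2 violations)

bar 0: v0=A3 v1=A4 (P8)
bar 1: v0=B3 v1=F4 (TT)
bar 2: v0=C4 v1=C5 (P8)
bar 3: v0=B3 v1=G4 (m6)
bar 4: v0=A3 v1=C4 (m3)
bar 5: v0=B3 v1=G4 (m6)
bar 6: v0=A3 v1=C4 (m3)
bar 7: v0=C4 v1=E4 (M3)
bar 8: v0=B3 v1=D4 (m3)
bar 9: v0=G3 v1=D4 (P5)
bar 10: v0=B3 v1=G4 (m6)
bar 11: v0=A3 v1=A4 (P8)
  R4 @ bar1.0: B3/F4 TT untreated
  R2 @ bar2.0: B3/F4 TT -> C4/C5 P8 similar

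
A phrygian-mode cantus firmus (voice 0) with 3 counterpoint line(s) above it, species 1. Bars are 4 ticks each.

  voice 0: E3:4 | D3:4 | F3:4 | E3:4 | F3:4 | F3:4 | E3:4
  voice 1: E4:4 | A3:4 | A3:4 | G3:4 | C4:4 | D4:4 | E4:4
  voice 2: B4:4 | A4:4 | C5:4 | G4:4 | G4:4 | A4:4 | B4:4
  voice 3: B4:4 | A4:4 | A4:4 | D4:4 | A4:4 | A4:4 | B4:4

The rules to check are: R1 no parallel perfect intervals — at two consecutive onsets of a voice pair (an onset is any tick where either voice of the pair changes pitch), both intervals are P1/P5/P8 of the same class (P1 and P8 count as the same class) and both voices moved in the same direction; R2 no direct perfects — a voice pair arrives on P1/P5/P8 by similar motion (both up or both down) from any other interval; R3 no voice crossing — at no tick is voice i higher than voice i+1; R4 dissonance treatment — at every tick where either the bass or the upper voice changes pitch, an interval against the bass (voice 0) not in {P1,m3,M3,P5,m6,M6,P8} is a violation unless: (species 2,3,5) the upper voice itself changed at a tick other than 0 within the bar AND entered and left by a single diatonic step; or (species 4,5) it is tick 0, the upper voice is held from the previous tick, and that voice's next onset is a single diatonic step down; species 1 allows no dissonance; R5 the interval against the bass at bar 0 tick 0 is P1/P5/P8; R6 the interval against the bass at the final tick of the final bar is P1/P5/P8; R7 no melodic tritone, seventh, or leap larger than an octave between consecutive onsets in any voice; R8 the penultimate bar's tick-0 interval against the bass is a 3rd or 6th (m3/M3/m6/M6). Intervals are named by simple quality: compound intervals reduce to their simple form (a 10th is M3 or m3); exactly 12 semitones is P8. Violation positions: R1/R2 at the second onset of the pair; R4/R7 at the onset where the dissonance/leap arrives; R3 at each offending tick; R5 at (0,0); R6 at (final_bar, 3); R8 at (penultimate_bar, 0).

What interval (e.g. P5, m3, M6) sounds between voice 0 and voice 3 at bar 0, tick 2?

voice 0=E3 voice 3=B4 -> P5

P5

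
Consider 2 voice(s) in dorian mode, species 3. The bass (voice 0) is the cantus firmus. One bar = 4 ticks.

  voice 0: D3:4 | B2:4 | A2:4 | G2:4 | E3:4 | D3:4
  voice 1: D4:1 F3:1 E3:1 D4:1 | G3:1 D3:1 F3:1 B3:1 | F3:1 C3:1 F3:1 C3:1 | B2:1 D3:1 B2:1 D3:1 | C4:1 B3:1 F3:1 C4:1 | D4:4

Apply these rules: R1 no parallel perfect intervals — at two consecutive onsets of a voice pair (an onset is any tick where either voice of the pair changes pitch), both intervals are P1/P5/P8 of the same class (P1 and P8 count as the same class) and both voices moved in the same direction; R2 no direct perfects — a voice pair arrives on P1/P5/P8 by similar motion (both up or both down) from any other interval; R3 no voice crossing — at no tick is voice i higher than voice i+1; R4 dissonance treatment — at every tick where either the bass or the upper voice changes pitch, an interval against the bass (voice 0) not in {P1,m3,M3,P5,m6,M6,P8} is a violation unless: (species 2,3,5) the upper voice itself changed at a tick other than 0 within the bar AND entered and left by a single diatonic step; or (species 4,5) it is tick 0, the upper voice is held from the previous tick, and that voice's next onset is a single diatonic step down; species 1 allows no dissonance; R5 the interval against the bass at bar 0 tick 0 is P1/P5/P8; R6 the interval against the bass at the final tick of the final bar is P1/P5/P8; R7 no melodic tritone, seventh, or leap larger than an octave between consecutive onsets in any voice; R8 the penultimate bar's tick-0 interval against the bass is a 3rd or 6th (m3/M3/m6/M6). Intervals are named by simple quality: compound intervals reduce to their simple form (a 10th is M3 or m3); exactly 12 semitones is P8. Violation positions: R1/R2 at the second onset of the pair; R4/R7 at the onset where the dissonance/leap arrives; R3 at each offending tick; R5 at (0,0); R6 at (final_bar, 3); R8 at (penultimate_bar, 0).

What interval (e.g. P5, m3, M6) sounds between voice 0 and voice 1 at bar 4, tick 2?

m2

voice 0=E3 voice 1=F3 -> m2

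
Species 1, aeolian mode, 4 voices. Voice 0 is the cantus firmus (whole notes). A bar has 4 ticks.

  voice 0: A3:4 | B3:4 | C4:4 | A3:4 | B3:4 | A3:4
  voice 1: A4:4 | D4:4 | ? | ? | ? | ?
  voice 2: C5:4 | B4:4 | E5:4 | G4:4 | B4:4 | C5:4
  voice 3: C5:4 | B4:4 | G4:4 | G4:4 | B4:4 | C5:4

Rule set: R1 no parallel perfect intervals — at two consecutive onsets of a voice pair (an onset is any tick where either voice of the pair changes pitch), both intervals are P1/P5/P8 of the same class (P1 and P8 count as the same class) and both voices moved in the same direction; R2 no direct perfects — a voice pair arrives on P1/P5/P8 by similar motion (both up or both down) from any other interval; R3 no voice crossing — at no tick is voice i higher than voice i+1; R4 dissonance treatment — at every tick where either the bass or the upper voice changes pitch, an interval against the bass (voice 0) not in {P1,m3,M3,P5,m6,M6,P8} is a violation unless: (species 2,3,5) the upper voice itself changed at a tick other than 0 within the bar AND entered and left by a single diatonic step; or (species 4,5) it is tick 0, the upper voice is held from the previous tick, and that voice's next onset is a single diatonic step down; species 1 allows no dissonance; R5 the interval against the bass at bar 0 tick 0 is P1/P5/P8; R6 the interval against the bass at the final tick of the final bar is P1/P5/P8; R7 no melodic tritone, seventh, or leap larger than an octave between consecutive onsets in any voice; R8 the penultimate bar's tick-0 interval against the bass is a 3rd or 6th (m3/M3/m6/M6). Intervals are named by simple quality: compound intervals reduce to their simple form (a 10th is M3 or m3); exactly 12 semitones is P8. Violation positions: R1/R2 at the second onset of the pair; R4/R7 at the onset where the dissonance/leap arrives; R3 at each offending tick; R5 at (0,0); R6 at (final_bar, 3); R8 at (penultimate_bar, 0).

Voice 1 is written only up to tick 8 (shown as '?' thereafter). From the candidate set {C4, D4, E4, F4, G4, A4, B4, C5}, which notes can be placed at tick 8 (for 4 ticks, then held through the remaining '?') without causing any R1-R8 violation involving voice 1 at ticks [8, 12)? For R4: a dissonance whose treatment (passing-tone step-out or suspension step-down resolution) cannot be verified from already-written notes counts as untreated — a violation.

{}

C4: violates R2
D4: violates R4
E4: violates R2
F4: violates R4
G4: violates R2
A4: violates R2
B4: violates R4
C5: violates R2,R7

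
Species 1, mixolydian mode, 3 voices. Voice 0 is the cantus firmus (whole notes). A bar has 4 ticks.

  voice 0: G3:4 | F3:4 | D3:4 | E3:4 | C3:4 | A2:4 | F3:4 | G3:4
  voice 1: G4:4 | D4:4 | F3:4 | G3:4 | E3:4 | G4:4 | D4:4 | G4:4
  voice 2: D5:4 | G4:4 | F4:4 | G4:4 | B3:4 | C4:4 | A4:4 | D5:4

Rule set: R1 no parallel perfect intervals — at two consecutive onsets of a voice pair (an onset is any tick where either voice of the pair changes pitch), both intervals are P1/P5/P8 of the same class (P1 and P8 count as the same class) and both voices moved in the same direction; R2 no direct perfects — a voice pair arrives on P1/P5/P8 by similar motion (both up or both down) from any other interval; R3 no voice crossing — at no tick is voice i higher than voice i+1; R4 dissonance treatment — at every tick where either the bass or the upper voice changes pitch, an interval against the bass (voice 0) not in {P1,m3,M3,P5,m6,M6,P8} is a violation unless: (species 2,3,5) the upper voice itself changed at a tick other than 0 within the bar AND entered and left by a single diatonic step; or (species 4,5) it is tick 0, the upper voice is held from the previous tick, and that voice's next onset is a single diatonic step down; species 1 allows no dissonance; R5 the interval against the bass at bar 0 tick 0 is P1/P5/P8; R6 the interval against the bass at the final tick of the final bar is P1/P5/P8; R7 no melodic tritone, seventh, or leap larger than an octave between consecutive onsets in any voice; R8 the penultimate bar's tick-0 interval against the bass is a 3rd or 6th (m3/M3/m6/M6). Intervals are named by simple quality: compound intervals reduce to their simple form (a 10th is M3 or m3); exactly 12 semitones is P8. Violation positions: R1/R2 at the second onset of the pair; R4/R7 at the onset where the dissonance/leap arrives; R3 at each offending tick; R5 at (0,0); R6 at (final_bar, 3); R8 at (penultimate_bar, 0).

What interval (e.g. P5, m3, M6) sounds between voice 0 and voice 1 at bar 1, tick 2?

M6

voice 0=F3 voice 1=D4 -> M6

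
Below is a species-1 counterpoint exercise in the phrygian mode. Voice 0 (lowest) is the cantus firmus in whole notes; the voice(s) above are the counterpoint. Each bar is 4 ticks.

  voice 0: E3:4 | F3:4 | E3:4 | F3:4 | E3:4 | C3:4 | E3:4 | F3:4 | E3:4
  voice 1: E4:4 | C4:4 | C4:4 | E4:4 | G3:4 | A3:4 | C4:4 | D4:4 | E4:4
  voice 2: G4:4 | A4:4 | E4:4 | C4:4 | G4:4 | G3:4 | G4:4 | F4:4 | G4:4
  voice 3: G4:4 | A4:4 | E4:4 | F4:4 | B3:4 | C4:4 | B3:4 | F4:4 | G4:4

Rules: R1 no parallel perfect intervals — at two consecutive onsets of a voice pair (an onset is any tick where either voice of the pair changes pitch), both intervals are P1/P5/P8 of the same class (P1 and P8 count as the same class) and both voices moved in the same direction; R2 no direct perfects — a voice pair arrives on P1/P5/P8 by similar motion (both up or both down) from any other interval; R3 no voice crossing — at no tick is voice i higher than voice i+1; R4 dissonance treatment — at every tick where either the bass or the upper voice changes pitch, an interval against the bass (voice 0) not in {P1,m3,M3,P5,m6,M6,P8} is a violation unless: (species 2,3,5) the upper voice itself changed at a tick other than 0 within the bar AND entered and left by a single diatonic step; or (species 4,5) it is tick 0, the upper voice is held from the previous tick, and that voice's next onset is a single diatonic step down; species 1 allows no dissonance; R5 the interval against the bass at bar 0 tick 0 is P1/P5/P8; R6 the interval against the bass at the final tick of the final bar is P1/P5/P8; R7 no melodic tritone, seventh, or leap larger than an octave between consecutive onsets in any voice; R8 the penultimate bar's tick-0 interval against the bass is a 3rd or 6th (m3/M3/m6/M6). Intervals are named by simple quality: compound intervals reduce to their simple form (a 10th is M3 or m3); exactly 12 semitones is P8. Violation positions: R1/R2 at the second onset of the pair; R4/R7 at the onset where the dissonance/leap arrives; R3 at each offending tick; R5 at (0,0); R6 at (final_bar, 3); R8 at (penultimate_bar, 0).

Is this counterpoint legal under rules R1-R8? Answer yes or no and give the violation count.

No (35 violations)

bar 0: v0=E3 v1=E4 v2=G4 v3=G4 (m3)
bar 1: v0=F3 v1=C4 v2=A4 v3=A4 (M3)
bar 2: v0=E3 v1=C4 v2=E4 v3=E4 (P8)
bar 3: v0=F3 v1=E4 v2=C4 v3=F4 (P8)
bar 4: v0=E3 v1=G3 v2=G4 v3=B3 (P5)
bar 5: v0=C3 v1=A3 v2=G3 v3=C4 (P8)
bar 6: v0=E3 v1=C4 v2=G4 v3=B3 (P5)
bar 7: v0=F3 v1=D4 v2=F4 v3=F4 (P8)
bar 8: v0=E3 v1=E4 v2=G4 v3=G4 (m3)
  R5 @ bar0.0: opens on m3
  R5 @ bar0.0: opens on m3
  R1 @ bar1.0: G4/G4 P1 -> A4/A4 P1 similar
  R1 @ bar2.0: A4/A4 P1 -> E4/E4 P1 similar
  R2 @ bar2.0: F3/A4 M3 -> E3/E4 P8 similar
  R2 @ bar2.0: F3/A4 M3 -> E3/E4 P8 similar
  R1 @ bar3.0: E3/E4 P8 -> F3/F4 P8 similar
  R3 @ bar3.0: E4 above C4
  R4 @ bar3.0: F3/E4 M7 untreated
  R3 @ bar3.1: E4 above C4
  R3 @ bar3.2: E4 above C4
  R3 @ bar3.3: E4 above C4
  R2 @ bar4.0: F3/F4 P8 -> E3/B3 P5 similar
  R3 @ bar4.0: G4 above B3
  R7 @ bar4.0: F4->B3 leap 6st
  R3 @ bar4.1: G4 above B3
  R3 @ bar4.2: G4 above B3
  R3 @ bar4.3: G4 above B3
  R2 @ bar5.0: E3/G4 m3 -> C3/G3 P5 similar
  R3 @ bar5.0: A3 above G3
  R3 @ bar5.1: A3 above G3
  R3 @ bar5.2: A3 above G3
  R3 @ bar5.3: A3 above G3
  R2 @ bar6.0: A3/G3 M2 -> C4/G4 P5 similar
  R3 @ bar6.0: G4 above B3
  R3 @ bar6.1: G4 above B3
  R3 @ bar6.2: G4 above B3
  R3 @ bar6.3: G4 above B3
  R2 @ bar7.0: E3/B3 P5 -> F3/F4 P8 similar
  R7 @ bar7.0: B3->F4 leap 6st
  R8 @ bar7.0: penult P8 not 3rd/6th
  R8 @ bar7.0: penult P8 not 3rd/6th
  R1 @ bar8.0: F4/F4 P1 -> G4/G4 P1 similar
  R6 @ bar8.3: closes on m3
  R6 @ bar8.3: closes on m3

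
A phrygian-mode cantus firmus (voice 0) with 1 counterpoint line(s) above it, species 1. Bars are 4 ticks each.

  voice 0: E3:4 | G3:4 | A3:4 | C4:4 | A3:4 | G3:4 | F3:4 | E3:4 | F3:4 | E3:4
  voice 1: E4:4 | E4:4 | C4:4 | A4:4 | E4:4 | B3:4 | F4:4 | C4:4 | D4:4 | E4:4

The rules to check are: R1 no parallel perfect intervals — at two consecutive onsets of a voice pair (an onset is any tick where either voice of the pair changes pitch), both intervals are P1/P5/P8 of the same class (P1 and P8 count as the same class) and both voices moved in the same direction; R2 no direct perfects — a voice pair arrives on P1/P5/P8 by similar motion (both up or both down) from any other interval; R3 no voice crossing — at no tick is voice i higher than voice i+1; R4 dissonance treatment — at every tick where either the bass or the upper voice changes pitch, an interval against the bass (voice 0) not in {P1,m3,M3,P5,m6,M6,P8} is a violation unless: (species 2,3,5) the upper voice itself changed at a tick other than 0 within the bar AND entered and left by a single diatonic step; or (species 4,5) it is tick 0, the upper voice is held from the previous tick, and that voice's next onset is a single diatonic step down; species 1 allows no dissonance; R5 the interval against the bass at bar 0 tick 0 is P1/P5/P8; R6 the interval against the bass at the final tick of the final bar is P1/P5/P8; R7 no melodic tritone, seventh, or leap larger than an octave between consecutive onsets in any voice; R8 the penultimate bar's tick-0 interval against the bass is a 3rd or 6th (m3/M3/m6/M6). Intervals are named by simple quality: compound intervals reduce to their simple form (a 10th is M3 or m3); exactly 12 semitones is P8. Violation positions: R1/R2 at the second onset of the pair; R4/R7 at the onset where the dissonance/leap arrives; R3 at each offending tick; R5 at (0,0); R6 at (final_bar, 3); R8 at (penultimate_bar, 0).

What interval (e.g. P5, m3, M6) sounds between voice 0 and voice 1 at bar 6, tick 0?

P8

voice 0=F3 voice 1=F4 -> P8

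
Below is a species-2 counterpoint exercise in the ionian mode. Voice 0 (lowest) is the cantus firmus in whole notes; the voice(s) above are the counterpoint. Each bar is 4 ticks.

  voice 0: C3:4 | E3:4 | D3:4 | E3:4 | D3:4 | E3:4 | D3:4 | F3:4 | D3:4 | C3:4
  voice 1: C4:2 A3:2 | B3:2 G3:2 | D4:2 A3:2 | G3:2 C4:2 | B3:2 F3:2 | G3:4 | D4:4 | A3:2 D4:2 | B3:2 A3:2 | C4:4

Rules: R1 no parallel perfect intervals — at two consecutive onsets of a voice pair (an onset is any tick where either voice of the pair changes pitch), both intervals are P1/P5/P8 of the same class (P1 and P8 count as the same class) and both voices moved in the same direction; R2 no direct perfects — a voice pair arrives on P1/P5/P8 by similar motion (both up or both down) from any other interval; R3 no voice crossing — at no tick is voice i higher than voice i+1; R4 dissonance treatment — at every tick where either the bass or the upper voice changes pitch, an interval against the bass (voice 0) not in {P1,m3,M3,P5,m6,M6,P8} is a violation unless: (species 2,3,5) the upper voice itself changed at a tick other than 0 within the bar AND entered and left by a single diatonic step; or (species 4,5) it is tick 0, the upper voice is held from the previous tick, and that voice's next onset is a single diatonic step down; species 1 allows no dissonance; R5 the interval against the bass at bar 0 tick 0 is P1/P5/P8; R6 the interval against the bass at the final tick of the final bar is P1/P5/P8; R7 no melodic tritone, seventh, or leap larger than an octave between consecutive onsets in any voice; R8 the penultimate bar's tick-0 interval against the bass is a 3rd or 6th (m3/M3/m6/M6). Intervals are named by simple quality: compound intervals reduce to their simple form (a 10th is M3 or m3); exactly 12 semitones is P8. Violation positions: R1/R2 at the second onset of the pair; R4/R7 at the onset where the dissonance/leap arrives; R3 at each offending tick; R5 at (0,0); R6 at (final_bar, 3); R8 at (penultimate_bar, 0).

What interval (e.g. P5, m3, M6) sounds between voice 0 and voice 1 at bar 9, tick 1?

P8

voice 0=C3 voice 1=C4 -> P8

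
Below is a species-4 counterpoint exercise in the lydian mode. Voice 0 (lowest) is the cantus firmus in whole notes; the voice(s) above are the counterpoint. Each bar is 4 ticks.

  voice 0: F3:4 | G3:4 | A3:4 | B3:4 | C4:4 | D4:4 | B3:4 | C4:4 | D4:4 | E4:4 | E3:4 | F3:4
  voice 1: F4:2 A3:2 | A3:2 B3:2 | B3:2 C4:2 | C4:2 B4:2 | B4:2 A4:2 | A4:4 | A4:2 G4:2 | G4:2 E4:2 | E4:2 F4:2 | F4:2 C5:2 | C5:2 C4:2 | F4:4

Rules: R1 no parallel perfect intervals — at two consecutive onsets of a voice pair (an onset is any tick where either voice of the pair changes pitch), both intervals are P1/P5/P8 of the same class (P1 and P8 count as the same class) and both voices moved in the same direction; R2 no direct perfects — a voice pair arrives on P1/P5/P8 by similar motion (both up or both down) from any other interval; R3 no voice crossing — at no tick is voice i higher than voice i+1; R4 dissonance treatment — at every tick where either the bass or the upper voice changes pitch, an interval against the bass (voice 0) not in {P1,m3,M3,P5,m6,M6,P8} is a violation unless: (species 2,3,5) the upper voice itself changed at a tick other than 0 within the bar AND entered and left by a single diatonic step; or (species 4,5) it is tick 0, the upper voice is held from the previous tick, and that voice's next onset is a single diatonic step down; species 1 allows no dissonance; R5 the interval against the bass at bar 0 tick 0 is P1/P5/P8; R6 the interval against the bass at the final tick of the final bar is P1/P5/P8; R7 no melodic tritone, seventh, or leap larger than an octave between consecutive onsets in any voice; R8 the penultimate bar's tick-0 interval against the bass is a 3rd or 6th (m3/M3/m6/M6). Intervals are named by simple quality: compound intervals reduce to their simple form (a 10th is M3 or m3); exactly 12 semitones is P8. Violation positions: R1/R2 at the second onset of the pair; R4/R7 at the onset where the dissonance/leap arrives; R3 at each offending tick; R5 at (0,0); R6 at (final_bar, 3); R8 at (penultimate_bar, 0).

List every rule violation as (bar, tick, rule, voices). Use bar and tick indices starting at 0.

(1, 0, R4, (0, 1))
(2, 0, R4, (0, 1))
(3, 0, R4, (0, 1))
(3, 2, R7, (1,))
(8, 0, R4, (0, 1))
(9, 0, R4, (0, 1))
(11, 0, R2, (0, 1))

bar 0: v0=F3 v1=F4 downbeat P8
bar 1: v0=G3 v1=A3 downbeat M2
bar 2: v0=A3 v1=B3 downbeat M2
bar 3: v0=B3 v1=C4 downbeat m2
bar 4: v0=C4 v1=B4 downbeat M7
bar 5: v0=D4 v1=A4 downbeat P5
bar 6: v0=B3 v1=A4 downbeat m7
bar 7: v0=C4 v1=G4 downbeat P5
bar 8: v0=D4 v1=E4 downbeat M2
bar 9: v0=E4 v1=F4 downbeat m2
bar 10: v0=E3 v1=C5 downbeat m6
bar 11: v0=F3 v1=F4 downbeat P8
  -> R4 @ bar 1 tick 0 v(0, 1): G3/A3 M2 untreated
  -> R4 @ bar 2 tick 0 v(0, 1): A3/B3 M2 untreated
  -> R4 @ bar 3 tick 0 v(0, 1): B3/C4 m2 untreated
  -> R7 @ bar 3 tick 2 v(1,): C4->B4 leap 11st
  -> R4 @ bar 8 tick 0 v(0, 1): D4/E4 M2 untreated
  -> R4 @ bar 9 tick 0 v(0, 1): E4/F4 m2 untreated
  -> R2 @ bar 11 tick 0 v(0, 1): E3/C4 m6 -> F3/F4 P8 similar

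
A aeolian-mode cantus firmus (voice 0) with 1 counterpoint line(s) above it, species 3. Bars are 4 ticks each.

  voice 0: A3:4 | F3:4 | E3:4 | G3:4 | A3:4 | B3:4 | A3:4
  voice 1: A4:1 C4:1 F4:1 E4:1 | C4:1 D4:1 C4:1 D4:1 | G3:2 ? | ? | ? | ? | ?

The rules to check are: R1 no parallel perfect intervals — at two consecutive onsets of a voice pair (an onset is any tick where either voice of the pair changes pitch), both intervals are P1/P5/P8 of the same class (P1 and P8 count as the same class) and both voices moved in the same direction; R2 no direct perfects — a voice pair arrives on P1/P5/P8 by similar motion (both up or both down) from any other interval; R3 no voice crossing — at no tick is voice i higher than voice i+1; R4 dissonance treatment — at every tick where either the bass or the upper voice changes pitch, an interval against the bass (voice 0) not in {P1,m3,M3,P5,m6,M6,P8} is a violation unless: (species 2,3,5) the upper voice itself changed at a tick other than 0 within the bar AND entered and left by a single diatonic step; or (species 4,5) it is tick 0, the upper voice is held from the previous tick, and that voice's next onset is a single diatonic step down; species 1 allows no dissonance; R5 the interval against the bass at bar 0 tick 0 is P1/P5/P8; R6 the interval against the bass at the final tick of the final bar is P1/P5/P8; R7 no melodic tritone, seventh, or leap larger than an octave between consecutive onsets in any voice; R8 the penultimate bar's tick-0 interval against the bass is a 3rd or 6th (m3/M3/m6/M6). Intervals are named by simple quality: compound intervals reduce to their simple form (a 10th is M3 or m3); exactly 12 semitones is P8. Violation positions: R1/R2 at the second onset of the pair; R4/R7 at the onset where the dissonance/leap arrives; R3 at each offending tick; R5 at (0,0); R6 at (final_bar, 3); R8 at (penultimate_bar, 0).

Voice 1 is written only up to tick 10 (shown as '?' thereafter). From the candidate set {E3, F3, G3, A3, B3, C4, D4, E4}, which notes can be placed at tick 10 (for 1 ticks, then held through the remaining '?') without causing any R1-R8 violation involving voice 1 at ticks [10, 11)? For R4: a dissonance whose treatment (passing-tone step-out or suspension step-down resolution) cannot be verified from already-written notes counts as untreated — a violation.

E3: legal
F3: violates R4
G3: legal
A3: violates R4
B3: legal
C4: legal
D4: violates R4
E4: legal

{B3, C4, E3, E4, G3}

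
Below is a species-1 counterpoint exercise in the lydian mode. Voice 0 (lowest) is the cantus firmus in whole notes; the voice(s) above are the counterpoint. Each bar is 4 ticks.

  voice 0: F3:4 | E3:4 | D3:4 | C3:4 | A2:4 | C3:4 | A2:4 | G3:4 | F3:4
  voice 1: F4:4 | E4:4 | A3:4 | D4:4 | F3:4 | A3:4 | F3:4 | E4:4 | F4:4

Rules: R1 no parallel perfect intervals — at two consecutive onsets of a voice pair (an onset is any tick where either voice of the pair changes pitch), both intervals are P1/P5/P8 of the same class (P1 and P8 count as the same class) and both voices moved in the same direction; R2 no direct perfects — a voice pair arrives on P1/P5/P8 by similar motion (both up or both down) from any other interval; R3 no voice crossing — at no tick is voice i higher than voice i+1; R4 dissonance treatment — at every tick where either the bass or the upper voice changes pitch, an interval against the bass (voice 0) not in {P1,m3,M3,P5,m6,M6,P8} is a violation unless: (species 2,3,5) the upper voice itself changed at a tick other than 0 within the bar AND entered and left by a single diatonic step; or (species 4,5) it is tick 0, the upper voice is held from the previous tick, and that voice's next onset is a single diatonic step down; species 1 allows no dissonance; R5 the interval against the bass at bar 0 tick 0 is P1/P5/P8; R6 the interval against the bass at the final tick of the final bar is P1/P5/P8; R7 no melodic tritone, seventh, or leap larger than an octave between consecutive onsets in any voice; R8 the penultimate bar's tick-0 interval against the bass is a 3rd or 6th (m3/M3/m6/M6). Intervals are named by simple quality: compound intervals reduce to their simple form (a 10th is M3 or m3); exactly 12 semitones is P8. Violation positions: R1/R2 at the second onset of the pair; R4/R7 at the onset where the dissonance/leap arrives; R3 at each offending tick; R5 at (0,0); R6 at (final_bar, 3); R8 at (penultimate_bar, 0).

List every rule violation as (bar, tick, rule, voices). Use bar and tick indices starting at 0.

(1, 0, R1, (0, 1))
(2, 0, R2, (0, 1))
(3, 0, R4, (0, 1))
(7, 0, R7, (0,))
(7, 0, R7, (1,))

bar 0: v0=F3 v1=F4 downbeat P8
bar 1: v0=E3 v1=E4 downbeat P8
bar 2: v0=D3 v1=A3 downbeat P5
bar 3: v0=C3 v1=D4 downbeat M2
bar 4: v0=A2 v1=F3 downbeat m6
bar 5: v0=C3 v1=A3 downbeat M6
bar 6: v0=A2 v1=F3 downbeat m6
bar 7: v0=G3 v1=E4 downbeat M6
bar 8: v0=F3 v1=F4 downbeat P8
  -> R1 @ bar 1 tick 0 v(0, 1): F3/F4 P8 -> E3/E4 P8 similar
  -> R2 @ bar 2 tick 0 v(0, 1): E3/E4 P8 -> D3/A3 P5 similar
  -> R4 @ bar 3 tick 0 v(0, 1): C3/D4 M2 untreated
  -> R7 @ bar 7 tick 0 v(0,): A2->G3 leap 10st
  -> R7 @ bar 7 tick 0 v(1,): F3->E4 leap 11st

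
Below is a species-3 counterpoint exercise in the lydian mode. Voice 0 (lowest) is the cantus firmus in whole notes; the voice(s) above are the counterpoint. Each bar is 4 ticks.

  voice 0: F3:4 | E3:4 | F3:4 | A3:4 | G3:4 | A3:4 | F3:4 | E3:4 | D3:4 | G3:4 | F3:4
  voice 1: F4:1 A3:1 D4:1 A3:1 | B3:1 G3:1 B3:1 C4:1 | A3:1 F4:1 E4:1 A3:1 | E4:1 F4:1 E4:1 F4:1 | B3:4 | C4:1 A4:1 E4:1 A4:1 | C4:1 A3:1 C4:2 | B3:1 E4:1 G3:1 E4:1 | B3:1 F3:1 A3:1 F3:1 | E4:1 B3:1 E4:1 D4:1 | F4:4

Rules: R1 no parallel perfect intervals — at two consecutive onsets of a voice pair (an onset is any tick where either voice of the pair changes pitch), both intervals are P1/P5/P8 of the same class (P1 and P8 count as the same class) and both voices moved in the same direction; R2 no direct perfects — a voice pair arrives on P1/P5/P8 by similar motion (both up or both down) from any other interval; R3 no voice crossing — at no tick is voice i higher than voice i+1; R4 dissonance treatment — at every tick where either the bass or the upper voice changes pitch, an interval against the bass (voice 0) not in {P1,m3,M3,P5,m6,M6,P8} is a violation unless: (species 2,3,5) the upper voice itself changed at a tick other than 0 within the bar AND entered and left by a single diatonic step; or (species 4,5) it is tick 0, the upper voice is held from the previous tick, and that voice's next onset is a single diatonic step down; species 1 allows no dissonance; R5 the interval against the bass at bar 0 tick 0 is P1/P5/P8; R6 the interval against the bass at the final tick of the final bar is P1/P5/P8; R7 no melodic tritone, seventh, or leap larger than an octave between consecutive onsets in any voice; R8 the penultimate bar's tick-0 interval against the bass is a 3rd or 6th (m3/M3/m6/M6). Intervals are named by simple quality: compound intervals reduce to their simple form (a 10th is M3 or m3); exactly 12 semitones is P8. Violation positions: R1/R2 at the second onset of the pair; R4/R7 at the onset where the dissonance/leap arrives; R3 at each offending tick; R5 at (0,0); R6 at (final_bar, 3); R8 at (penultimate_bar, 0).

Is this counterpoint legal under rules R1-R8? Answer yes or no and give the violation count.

No (7 violations)

bar 0: v0=F3 v1=F4 (P8)
bar 1: v0=E3 v1=B3 (P5)
bar 2: v0=F3 v1=A3 (M3)
bar 3: v0=A3 v1=E4 (P5)
bar 4: v0=G3 v1=B3 (M3)
bar 5: v0=A3 v1=C4 (m3)
bar 6: v0=F3 v1=C4 (P5)
bar 7: v0=E3 v1=B3 (P5)
bar 8: v0=D3 v1=B3 (M6)
bar 9: v0=G3 v1=E4 (M6)
bar 10: v0=F3 v1=F4 (P8)
  R4 @ bar2.2: F3/E4 M7 untreated
  R2 @ bar3.0: F3/A3 M3 -> A3/E4 P5 similar
  R7 @ bar4.0: F4->B3 leap 6st
  R2 @ bar6.0: A3/A4 P8 -> F3/C4 P5 similar
  R1 @ bar7.0: F3/C4 P5 -> E3/B3 P5 similar
  R7 @ bar8.1: B3->F3 leap 6st
  R7 @ bar9.0: F3->E4 leap 11st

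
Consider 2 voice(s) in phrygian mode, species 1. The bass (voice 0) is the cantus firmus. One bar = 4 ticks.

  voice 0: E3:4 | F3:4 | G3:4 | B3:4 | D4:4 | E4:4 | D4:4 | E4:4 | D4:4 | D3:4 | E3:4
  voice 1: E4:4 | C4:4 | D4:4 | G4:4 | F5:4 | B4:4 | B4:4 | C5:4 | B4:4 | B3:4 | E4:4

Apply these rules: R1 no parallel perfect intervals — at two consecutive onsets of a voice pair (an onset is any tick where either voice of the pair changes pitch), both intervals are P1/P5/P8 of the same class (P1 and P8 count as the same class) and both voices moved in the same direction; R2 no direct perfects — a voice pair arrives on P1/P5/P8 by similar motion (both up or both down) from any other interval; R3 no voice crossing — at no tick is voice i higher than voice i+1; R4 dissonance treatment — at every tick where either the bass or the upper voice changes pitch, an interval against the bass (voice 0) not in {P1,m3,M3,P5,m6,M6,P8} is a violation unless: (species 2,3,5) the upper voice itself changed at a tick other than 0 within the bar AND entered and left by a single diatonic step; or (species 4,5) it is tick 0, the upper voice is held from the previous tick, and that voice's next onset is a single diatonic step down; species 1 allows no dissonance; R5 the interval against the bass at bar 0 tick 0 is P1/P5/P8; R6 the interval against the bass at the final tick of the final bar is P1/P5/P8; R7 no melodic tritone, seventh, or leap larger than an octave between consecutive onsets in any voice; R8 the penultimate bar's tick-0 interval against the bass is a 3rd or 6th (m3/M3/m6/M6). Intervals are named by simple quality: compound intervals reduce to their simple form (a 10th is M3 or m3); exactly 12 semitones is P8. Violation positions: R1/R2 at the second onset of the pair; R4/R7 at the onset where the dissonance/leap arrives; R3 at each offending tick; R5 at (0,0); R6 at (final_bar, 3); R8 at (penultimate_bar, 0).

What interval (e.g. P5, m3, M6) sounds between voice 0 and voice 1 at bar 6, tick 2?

voice 0=D4 voice 1=B4 -> M6

M6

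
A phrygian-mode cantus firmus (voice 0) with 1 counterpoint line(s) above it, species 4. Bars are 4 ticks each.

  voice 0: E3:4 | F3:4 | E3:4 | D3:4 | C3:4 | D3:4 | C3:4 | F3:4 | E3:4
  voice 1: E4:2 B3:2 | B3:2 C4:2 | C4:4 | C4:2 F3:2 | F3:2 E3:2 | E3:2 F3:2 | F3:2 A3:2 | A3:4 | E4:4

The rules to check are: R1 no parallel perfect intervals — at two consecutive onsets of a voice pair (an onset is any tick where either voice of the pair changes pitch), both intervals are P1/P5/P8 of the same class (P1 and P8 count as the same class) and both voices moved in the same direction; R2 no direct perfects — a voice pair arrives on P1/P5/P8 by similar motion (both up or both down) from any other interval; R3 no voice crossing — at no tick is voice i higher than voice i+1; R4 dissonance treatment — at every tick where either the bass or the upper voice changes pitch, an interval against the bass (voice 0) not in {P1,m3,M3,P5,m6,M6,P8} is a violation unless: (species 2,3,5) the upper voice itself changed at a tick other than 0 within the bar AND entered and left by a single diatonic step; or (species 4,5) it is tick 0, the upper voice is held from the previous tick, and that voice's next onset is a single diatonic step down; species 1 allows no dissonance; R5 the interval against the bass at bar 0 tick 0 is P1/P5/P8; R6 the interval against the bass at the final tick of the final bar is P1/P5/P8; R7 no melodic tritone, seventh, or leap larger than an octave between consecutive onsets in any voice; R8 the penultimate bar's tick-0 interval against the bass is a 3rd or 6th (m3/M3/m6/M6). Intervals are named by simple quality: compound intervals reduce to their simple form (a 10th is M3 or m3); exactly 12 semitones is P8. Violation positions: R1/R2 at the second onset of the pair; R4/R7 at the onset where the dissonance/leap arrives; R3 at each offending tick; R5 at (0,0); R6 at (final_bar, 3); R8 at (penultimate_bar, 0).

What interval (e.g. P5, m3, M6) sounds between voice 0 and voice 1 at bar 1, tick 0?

voice 0=F3 voice 1=B3 -> TT

TT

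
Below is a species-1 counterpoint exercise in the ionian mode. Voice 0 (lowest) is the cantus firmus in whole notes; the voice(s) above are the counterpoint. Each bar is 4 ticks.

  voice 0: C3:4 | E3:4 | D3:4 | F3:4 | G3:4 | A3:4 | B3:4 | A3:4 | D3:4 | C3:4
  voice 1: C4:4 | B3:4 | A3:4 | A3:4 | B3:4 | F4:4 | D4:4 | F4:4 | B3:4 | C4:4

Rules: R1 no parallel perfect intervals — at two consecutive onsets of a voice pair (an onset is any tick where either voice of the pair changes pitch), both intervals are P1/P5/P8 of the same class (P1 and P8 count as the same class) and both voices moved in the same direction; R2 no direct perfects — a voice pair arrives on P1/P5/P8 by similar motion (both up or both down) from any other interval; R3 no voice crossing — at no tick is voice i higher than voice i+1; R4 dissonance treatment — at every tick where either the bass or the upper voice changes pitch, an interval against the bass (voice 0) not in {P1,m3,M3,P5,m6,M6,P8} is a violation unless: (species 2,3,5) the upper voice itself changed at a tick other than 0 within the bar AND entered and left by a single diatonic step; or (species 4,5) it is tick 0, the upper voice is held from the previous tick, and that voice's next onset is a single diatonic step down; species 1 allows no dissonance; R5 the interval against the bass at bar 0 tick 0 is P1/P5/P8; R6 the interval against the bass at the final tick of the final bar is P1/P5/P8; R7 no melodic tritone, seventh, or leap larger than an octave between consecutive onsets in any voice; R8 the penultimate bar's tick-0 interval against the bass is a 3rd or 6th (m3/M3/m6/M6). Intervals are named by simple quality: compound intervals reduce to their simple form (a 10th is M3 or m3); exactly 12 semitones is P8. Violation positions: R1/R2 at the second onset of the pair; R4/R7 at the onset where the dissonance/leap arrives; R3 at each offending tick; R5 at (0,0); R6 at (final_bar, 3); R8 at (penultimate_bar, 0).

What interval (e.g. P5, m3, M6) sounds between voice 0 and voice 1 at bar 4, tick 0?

M3

voice 0=G3 voice 1=B3 -> M3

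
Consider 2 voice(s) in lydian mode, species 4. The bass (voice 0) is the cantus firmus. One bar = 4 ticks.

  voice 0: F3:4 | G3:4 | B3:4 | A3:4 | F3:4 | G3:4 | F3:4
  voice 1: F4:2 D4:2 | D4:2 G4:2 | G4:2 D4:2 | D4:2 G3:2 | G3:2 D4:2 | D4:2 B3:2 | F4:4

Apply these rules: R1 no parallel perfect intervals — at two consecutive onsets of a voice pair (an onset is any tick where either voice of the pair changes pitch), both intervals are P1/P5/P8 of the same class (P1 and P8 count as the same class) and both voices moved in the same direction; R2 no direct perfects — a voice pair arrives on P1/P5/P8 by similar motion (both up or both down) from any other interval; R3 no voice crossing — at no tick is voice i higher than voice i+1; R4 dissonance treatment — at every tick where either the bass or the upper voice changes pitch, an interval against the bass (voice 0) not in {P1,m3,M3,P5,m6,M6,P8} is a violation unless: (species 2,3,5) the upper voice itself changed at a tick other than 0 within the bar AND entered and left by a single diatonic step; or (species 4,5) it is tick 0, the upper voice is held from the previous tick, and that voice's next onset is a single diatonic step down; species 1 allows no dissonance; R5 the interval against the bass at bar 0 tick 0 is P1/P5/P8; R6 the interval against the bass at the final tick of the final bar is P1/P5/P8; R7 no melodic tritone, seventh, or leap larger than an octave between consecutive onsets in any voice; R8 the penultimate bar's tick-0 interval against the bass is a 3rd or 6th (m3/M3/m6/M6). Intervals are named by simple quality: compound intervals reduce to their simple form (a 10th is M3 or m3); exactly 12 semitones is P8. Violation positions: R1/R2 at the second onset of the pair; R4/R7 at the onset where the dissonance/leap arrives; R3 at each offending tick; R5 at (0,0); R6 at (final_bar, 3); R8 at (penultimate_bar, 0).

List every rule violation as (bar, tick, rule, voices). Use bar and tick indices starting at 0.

(3, 0, R4, (0, 1))
(3, 2, R3, (0, 1))
(3, 2, R4, (0, 1))
(3, 3, R3, (0, 1))
(4, 0, R4, (0, 1))
(5, 0, R8, (0, 1))
(6, 0, R7, (1,))

bar 0: v0=F3 v1=F4 downbeat P8
bar 1: v0=G3 v1=D4 downbeat P5
bar 2: v0=B3 v1=G4 downbeat m6
bar 3: v0=A3 v1=D4 downbeat P4
bar 4: v0=F3 v1=G3 downbeat M2
bar 5: v0=G3 v1=D4 downbeat P5
bar 6: v0=F3 v1=F4 downbeat P8
  -> R4 @ bar 3 tick 0 v(0, 1): A3/D4 P4 untreated
  -> R3 @ bar 3 tick 2 v(0, 1): A3 above G3
  -> R4 @ bar 3 tick 2 v(0, 1): A3/G3 M2 untreated
  -> R3 @ bar 3 tick 3 v(0, 1): A3 above G3
  -> R4 @ bar 4 tick 0 v(0, 1): F3/G3 M2 untreated
  -> R8 @ bar 5 tick 0 v(0, 1): penult P5 not 3rd/6th
  -> R7 @ bar 6 tick 0 v(1,): B3->F4 leap 6st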